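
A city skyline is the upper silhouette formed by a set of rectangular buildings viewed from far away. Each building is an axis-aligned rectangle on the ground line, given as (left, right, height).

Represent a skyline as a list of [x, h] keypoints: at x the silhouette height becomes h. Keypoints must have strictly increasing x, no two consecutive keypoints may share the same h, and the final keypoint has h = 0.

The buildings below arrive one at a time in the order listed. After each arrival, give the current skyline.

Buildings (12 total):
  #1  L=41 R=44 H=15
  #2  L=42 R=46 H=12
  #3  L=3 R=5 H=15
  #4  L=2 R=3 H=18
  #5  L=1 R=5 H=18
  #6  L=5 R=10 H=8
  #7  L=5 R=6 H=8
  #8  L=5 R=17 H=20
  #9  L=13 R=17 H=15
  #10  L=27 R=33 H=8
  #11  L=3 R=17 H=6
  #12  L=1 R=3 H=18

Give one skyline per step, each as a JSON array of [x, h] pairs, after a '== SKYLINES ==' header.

== SKYLINES ==
[[41,15],[44,0]]
[[41,15],[44,12],[46,0]]
[[3,15],[5,0],[41,15],[44,12],[46,0]]
[[2,18],[3,15],[5,0],[41,15],[44,12],[46,0]]
[[1,18],[5,0],[41,15],[44,12],[46,0]]
[[1,18],[5,8],[10,0],[41,15],[44,12],[46,0]]
[[1,18],[5,8],[10,0],[41,15],[44,12],[46,0]]
[[1,18],[5,20],[17,0],[41,15],[44,12],[46,0]]
[[1,18],[5,20],[17,0],[41,15],[44,12],[46,0]]
[[1,18],[5,20],[17,0],[27,8],[33,0],[41,15],[44,12],[46,0]]
[[1,18],[5,20],[17,0],[27,8],[33,0],[41,15],[44,12],[46,0]]
[[1,18],[5,20],[17,0],[27,8],[33,0],[41,15],[44,12],[46,0]]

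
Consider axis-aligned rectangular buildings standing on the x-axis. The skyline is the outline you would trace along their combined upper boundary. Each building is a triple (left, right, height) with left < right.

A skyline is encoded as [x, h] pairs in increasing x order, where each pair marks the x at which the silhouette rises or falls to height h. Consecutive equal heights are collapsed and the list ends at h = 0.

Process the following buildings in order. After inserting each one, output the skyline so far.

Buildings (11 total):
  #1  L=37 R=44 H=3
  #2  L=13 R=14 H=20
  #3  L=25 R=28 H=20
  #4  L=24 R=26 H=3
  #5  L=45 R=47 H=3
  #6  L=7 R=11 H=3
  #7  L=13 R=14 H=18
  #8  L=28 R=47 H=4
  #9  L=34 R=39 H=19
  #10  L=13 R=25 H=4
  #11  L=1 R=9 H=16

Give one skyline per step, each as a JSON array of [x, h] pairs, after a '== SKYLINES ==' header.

== SKYLINES ==
[[37,3],[44,0]]
[[13,20],[14,0],[37,3],[44,0]]
[[13,20],[14,0],[25,20],[28,0],[37,3],[44,0]]
[[13,20],[14,0],[24,3],[25,20],[28,0],[37,3],[44,0]]
[[13,20],[14,0],[24,3],[25,20],[28,0],[37,3],[44,0],[45,3],[47,0]]
[[7,3],[11,0],[13,20],[14,0],[24,3],[25,20],[28,0],[37,3],[44,0],[45,3],[47,0]]
[[7,3],[11,0],[13,20],[14,0],[24,3],[25,20],[28,0],[37,3],[44,0],[45,3],[47,0]]
[[7,3],[11,0],[13,20],[14,0],[24,3],[25,20],[28,4],[47,0]]
[[7,3],[11,0],[13,20],[14,0],[24,3],[25,20],[28,4],[34,19],[39,4],[47,0]]
[[7,3],[11,0],[13,20],[14,4],[25,20],[28,4],[34,19],[39,4],[47,0]]
[[1,16],[9,3],[11,0],[13,20],[14,4],[25,20],[28,4],[34,19],[39,4],[47,0]]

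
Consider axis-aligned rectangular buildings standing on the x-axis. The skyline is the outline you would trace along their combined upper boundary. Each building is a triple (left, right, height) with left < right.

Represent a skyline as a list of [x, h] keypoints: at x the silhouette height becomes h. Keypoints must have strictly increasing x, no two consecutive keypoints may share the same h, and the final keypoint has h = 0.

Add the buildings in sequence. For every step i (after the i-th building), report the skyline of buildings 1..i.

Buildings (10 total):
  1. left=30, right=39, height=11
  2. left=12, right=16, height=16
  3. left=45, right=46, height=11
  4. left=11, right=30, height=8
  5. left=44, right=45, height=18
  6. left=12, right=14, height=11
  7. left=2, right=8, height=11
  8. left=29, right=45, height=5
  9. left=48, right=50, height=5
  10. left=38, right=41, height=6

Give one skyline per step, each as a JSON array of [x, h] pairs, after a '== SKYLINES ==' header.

== SKYLINES ==
[[30,11],[39,0]]
[[12,16],[16,0],[30,11],[39,0]]
[[12,16],[16,0],[30,11],[39,0],[45,11],[46,0]]
[[11,8],[12,16],[16,8],[30,11],[39,0],[45,11],[46,0]]
[[11,8],[12,16],[16,8],[30,11],[39,0],[44,18],[45,11],[46,0]]
[[11,8],[12,16],[16,8],[30,11],[39,0],[44,18],[45,11],[46,0]]
[[2,11],[8,0],[11,8],[12,16],[16,8],[30,11],[39,0],[44,18],[45,11],[46,0]]
[[2,11],[8,0],[11,8],[12,16],[16,8],[30,11],[39,5],[44,18],[45,11],[46,0]]
[[2,11],[8,0],[11,8],[12,16],[16,8],[30,11],[39,5],[44,18],[45,11],[46,0],[48,5],[50,0]]
[[2,11],[8,0],[11,8],[12,16],[16,8],[30,11],[39,6],[41,5],[44,18],[45,11],[46,0],[48,5],[50,0]]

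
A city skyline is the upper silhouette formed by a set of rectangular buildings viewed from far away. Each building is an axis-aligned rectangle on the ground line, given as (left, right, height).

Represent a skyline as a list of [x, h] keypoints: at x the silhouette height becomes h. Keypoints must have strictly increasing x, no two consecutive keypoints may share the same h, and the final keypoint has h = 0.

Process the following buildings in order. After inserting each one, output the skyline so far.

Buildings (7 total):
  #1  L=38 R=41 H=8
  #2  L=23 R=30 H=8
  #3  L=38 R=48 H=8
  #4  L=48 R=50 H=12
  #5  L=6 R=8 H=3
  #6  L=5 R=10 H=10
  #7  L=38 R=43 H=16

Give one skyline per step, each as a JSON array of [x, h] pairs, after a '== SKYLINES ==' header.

== SKYLINES ==
[[38,8],[41,0]]
[[23,8],[30,0],[38,8],[41,0]]
[[23,8],[30,0],[38,8],[48,0]]
[[23,8],[30,0],[38,8],[48,12],[50,0]]
[[6,3],[8,0],[23,8],[30,0],[38,8],[48,12],[50,0]]
[[5,10],[10,0],[23,8],[30,0],[38,8],[48,12],[50,0]]
[[5,10],[10,0],[23,8],[30,0],[38,16],[43,8],[48,12],[50,0]]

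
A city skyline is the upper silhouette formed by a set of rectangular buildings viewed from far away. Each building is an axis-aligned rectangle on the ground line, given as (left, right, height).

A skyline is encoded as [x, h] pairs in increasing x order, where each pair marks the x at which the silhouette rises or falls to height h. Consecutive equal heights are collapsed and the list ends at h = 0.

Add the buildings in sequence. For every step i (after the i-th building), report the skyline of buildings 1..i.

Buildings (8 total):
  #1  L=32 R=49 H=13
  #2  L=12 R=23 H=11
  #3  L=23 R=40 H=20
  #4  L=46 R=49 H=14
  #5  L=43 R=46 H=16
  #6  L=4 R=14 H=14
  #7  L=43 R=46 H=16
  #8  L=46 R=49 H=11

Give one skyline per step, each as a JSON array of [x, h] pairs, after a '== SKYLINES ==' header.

== SKYLINES ==
[[32,13],[49,0]]
[[12,11],[23,0],[32,13],[49,0]]
[[12,11],[23,20],[40,13],[49,0]]
[[12,11],[23,20],[40,13],[46,14],[49,0]]
[[12,11],[23,20],[40,13],[43,16],[46,14],[49,0]]
[[4,14],[14,11],[23,20],[40,13],[43,16],[46,14],[49,0]]
[[4,14],[14,11],[23,20],[40,13],[43,16],[46,14],[49,0]]
[[4,14],[14,11],[23,20],[40,13],[43,16],[46,14],[49,0]]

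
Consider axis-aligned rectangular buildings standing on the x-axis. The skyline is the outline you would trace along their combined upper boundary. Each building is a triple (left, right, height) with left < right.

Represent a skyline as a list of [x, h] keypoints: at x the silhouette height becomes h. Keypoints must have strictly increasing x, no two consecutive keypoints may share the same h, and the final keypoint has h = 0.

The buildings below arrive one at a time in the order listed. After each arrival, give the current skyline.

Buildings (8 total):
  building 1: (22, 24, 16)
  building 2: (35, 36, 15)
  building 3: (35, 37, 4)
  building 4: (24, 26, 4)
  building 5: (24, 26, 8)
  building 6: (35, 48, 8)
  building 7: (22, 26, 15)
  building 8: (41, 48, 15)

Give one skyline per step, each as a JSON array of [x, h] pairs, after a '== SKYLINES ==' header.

== SKYLINES ==
[[22,16],[24,0]]
[[22,16],[24,0],[35,15],[36,0]]
[[22,16],[24,0],[35,15],[36,4],[37,0]]
[[22,16],[24,4],[26,0],[35,15],[36,4],[37,0]]
[[22,16],[24,8],[26,0],[35,15],[36,4],[37,0]]
[[22,16],[24,8],[26,0],[35,15],[36,8],[48,0]]
[[22,16],[24,15],[26,0],[35,15],[36,8],[48,0]]
[[22,16],[24,15],[26,0],[35,15],[36,8],[41,15],[48,0]]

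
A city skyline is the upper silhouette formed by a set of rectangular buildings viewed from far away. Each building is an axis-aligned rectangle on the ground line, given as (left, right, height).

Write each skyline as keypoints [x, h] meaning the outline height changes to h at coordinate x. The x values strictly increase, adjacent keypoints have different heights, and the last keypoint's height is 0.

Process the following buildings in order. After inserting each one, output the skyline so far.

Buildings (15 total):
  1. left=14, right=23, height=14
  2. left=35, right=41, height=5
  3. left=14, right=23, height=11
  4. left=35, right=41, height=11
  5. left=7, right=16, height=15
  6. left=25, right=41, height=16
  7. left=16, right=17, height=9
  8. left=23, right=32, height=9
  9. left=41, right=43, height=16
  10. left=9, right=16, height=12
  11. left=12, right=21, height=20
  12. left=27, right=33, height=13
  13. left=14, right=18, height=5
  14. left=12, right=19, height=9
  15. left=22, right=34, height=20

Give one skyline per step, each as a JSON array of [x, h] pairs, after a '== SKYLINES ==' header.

== SKYLINES ==
[[14,14],[23,0]]
[[14,14],[23,0],[35,5],[41,0]]
[[14,14],[23,0],[35,5],[41,0]]
[[14,14],[23,0],[35,11],[41,0]]
[[7,15],[16,14],[23,0],[35,11],[41,0]]
[[7,15],[16,14],[23,0],[25,16],[41,0]]
[[7,15],[16,14],[23,0],[25,16],[41,0]]
[[7,15],[16,14],[23,9],[25,16],[41,0]]
[[7,15],[16,14],[23,9],[25,16],[43,0]]
[[7,15],[16,14],[23,9],[25,16],[43,0]]
[[7,15],[12,20],[21,14],[23,9],[25,16],[43,0]]
[[7,15],[12,20],[21,14],[23,9],[25,16],[43,0]]
[[7,15],[12,20],[21,14],[23,9],[25,16],[43,0]]
[[7,15],[12,20],[21,14],[23,9],[25,16],[43,0]]
[[7,15],[12,20],[21,14],[22,20],[34,16],[43,0]]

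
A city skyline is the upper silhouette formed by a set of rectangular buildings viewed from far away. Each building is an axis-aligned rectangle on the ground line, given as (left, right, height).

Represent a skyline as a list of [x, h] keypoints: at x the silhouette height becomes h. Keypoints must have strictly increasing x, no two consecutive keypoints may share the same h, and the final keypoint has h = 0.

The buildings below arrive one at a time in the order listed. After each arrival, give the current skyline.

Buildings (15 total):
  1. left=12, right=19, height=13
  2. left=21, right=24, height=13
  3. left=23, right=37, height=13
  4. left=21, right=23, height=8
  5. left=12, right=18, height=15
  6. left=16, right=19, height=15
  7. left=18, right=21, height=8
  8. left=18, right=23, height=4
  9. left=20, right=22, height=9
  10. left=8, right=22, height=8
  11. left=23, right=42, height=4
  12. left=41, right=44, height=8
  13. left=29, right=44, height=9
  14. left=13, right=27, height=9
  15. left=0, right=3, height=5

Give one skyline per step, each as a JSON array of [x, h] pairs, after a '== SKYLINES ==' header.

== SKYLINES ==
[[12,13],[19,0]]
[[12,13],[19,0],[21,13],[24,0]]
[[12,13],[19,0],[21,13],[37,0]]
[[12,13],[19,0],[21,13],[37,0]]
[[12,15],[18,13],[19,0],[21,13],[37,0]]
[[12,15],[19,0],[21,13],[37,0]]
[[12,15],[19,8],[21,13],[37,0]]
[[12,15],[19,8],[21,13],[37,0]]
[[12,15],[19,8],[20,9],[21,13],[37,0]]
[[8,8],[12,15],[19,8],[20,9],[21,13],[37,0]]
[[8,8],[12,15],[19,8],[20,9],[21,13],[37,4],[42,0]]
[[8,8],[12,15],[19,8],[20,9],[21,13],[37,4],[41,8],[44,0]]
[[8,8],[12,15],[19,8],[20,9],[21,13],[37,9],[44,0]]
[[8,8],[12,15],[19,9],[21,13],[37,9],[44,0]]
[[0,5],[3,0],[8,8],[12,15],[19,9],[21,13],[37,9],[44,0]]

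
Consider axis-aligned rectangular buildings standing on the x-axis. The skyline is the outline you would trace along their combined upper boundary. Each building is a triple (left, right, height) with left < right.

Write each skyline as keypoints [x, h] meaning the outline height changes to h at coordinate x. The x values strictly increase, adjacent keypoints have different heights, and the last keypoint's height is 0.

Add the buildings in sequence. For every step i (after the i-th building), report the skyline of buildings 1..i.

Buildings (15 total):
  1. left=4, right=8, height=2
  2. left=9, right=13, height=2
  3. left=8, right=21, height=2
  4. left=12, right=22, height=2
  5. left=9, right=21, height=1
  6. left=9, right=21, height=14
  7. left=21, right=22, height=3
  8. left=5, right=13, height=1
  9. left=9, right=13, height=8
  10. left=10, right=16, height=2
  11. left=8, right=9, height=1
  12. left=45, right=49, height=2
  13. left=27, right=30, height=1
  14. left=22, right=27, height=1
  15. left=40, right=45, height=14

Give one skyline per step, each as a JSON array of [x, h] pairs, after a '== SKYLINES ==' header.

== SKYLINES ==
[[4,2],[8,0]]
[[4,2],[8,0],[9,2],[13,0]]
[[4,2],[21,0]]
[[4,2],[22,0]]
[[4,2],[22,0]]
[[4,2],[9,14],[21,2],[22,0]]
[[4,2],[9,14],[21,3],[22,0]]
[[4,2],[9,14],[21,3],[22,0]]
[[4,2],[9,14],[21,3],[22,0]]
[[4,2],[9,14],[21,3],[22,0]]
[[4,2],[9,14],[21,3],[22,0]]
[[4,2],[9,14],[21,3],[22,0],[45,2],[49,0]]
[[4,2],[9,14],[21,3],[22,0],[27,1],[30,0],[45,2],[49,0]]
[[4,2],[9,14],[21,3],[22,1],[30,0],[45,2],[49,0]]
[[4,2],[9,14],[21,3],[22,1],[30,0],[40,14],[45,2],[49,0]]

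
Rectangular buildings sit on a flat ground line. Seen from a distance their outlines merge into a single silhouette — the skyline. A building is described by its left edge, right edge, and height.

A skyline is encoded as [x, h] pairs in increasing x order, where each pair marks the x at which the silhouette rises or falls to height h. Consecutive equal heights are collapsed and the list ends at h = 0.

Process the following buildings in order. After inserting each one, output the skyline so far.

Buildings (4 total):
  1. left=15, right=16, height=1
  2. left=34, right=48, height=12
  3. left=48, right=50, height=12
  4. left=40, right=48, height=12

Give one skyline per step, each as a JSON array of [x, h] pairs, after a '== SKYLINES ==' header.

== SKYLINES ==
[[15,1],[16,0]]
[[15,1],[16,0],[34,12],[48,0]]
[[15,1],[16,0],[34,12],[50,0]]
[[15,1],[16,0],[34,12],[50,0]]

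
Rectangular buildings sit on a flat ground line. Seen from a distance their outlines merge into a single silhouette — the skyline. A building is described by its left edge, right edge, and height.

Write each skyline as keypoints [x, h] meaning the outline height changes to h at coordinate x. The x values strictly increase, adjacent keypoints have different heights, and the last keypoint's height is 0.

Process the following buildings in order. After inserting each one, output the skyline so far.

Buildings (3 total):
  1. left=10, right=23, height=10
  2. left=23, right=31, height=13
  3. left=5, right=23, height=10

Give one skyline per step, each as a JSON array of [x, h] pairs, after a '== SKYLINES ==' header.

== SKYLINES ==
[[10,10],[23,0]]
[[10,10],[23,13],[31,0]]
[[5,10],[23,13],[31,0]]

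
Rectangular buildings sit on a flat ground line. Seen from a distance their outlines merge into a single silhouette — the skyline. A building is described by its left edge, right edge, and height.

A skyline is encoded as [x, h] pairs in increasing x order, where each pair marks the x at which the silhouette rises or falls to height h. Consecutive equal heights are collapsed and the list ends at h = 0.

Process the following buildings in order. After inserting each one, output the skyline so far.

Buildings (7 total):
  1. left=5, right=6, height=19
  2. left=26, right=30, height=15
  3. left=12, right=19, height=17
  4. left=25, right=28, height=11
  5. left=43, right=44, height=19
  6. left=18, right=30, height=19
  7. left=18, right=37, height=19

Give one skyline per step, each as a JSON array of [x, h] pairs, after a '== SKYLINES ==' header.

== SKYLINES ==
[[5,19],[6,0]]
[[5,19],[6,0],[26,15],[30,0]]
[[5,19],[6,0],[12,17],[19,0],[26,15],[30,0]]
[[5,19],[6,0],[12,17],[19,0],[25,11],[26,15],[30,0]]
[[5,19],[6,0],[12,17],[19,0],[25,11],[26,15],[30,0],[43,19],[44,0]]
[[5,19],[6,0],[12,17],[18,19],[30,0],[43,19],[44,0]]
[[5,19],[6,0],[12,17],[18,19],[37,0],[43,19],[44,0]]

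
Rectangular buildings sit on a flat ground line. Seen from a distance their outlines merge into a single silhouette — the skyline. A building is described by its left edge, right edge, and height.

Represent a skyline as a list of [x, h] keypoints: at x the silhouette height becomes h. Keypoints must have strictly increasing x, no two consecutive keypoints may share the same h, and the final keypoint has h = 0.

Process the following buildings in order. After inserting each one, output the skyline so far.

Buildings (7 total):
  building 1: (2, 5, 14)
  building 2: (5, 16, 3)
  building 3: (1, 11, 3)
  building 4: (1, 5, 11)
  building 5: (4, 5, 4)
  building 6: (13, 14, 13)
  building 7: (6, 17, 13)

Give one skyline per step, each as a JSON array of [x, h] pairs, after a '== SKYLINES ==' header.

== SKYLINES ==
[[2,14],[5,0]]
[[2,14],[5,3],[16,0]]
[[1,3],[2,14],[5,3],[16,0]]
[[1,11],[2,14],[5,3],[16,0]]
[[1,11],[2,14],[5,3],[16,0]]
[[1,11],[2,14],[5,3],[13,13],[14,3],[16,0]]
[[1,11],[2,14],[5,3],[6,13],[17,0]]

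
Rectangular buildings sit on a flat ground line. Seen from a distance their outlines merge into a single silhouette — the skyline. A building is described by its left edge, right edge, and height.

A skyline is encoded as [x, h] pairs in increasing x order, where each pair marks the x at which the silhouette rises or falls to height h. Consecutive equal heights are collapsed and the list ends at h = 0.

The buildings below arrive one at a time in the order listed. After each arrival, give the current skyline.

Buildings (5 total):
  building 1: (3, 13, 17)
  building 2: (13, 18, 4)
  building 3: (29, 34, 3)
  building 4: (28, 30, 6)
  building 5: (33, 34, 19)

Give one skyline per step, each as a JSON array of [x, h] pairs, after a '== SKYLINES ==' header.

== SKYLINES ==
[[3,17],[13,0]]
[[3,17],[13,4],[18,0]]
[[3,17],[13,4],[18,0],[29,3],[34,0]]
[[3,17],[13,4],[18,0],[28,6],[30,3],[34,0]]
[[3,17],[13,4],[18,0],[28,6],[30,3],[33,19],[34,0]]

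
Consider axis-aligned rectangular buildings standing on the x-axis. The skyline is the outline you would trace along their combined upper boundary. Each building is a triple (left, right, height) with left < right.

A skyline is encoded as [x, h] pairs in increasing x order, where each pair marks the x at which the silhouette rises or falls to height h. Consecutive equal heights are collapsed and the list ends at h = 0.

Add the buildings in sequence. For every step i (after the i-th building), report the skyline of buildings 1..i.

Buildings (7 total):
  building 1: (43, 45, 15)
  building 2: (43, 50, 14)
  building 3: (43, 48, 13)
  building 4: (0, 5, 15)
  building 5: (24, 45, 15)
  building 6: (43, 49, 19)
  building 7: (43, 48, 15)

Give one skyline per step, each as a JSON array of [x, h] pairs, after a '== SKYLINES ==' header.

== SKYLINES ==
[[43,15],[45,0]]
[[43,15],[45,14],[50,0]]
[[43,15],[45,14],[50,0]]
[[0,15],[5,0],[43,15],[45,14],[50,0]]
[[0,15],[5,0],[24,15],[45,14],[50,0]]
[[0,15],[5,0],[24,15],[43,19],[49,14],[50,0]]
[[0,15],[5,0],[24,15],[43,19],[49,14],[50,0]]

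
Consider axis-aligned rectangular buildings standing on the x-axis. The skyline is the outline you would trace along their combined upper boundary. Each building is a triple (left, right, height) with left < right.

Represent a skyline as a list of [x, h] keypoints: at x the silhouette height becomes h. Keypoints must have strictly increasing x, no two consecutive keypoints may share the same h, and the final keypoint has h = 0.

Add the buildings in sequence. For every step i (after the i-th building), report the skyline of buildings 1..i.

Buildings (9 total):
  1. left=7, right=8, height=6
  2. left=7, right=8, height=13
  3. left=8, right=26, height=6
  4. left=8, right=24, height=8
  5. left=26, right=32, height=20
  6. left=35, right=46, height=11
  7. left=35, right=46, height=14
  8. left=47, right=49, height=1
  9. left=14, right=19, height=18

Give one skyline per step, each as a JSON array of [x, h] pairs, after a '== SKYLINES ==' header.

== SKYLINES ==
[[7,6],[8,0]]
[[7,13],[8,0]]
[[7,13],[8,6],[26,0]]
[[7,13],[8,8],[24,6],[26,0]]
[[7,13],[8,8],[24,6],[26,20],[32,0]]
[[7,13],[8,8],[24,6],[26,20],[32,0],[35,11],[46,0]]
[[7,13],[8,8],[24,6],[26,20],[32,0],[35,14],[46,0]]
[[7,13],[8,8],[24,6],[26,20],[32,0],[35,14],[46,0],[47,1],[49,0]]
[[7,13],[8,8],[14,18],[19,8],[24,6],[26,20],[32,0],[35,14],[46,0],[47,1],[49,0]]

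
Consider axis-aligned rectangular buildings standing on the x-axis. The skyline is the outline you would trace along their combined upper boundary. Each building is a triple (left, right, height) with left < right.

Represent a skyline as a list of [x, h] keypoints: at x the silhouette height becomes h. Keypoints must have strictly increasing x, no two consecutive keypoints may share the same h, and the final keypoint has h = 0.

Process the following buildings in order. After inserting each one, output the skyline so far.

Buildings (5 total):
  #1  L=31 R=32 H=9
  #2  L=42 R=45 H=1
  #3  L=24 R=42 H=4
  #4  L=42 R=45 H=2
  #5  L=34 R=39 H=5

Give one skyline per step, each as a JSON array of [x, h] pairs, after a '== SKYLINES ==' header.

== SKYLINES ==
[[31,9],[32,0]]
[[31,9],[32,0],[42,1],[45,0]]
[[24,4],[31,9],[32,4],[42,1],[45,0]]
[[24,4],[31,9],[32,4],[42,2],[45,0]]
[[24,4],[31,9],[32,4],[34,5],[39,4],[42,2],[45,0]]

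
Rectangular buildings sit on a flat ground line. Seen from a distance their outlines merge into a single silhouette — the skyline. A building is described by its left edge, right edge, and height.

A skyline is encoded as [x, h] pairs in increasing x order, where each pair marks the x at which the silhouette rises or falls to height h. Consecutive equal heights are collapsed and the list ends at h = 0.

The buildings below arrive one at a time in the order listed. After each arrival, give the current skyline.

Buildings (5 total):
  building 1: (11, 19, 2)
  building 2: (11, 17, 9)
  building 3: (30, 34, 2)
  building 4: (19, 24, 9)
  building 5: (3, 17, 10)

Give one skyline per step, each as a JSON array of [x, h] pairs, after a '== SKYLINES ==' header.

== SKYLINES ==
[[11,2],[19,0]]
[[11,9],[17,2],[19,0]]
[[11,9],[17,2],[19,0],[30,2],[34,0]]
[[11,9],[17,2],[19,9],[24,0],[30,2],[34,0]]
[[3,10],[17,2],[19,9],[24,0],[30,2],[34,0]]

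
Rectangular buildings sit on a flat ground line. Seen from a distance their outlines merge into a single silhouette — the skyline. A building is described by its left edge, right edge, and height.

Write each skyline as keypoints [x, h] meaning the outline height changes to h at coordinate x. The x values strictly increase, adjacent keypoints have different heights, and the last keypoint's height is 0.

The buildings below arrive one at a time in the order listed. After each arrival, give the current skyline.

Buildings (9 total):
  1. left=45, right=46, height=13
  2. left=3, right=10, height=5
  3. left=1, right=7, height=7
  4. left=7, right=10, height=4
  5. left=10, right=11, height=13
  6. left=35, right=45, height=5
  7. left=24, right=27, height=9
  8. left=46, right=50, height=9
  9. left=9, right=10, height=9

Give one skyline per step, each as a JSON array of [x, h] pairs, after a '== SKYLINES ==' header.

== SKYLINES ==
[[45,13],[46,0]]
[[3,5],[10,0],[45,13],[46,0]]
[[1,7],[7,5],[10,0],[45,13],[46,0]]
[[1,7],[7,5],[10,0],[45,13],[46,0]]
[[1,7],[7,5],[10,13],[11,0],[45,13],[46,0]]
[[1,7],[7,5],[10,13],[11,0],[35,5],[45,13],[46,0]]
[[1,7],[7,5],[10,13],[11,0],[24,9],[27,0],[35,5],[45,13],[46,0]]
[[1,7],[7,5],[10,13],[11,0],[24,9],[27,0],[35,5],[45,13],[46,9],[50,0]]
[[1,7],[7,5],[9,9],[10,13],[11,0],[24,9],[27,0],[35,5],[45,13],[46,9],[50,0]]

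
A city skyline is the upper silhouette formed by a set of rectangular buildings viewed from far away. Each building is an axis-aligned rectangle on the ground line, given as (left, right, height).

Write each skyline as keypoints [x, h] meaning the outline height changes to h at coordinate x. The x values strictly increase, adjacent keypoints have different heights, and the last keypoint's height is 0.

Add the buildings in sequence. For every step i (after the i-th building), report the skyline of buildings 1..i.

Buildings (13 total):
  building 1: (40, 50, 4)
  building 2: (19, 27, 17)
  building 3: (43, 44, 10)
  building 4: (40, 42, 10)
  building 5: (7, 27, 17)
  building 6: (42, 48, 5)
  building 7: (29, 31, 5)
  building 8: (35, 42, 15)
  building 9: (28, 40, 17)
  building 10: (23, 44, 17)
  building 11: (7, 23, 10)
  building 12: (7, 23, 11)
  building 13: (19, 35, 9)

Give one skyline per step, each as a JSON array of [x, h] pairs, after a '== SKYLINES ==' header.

== SKYLINES ==
[[40,4],[50,0]]
[[19,17],[27,0],[40,4],[50,0]]
[[19,17],[27,0],[40,4],[43,10],[44,4],[50,0]]
[[19,17],[27,0],[40,10],[42,4],[43,10],[44,4],[50,0]]
[[7,17],[27,0],[40,10],[42,4],[43,10],[44,4],[50,0]]
[[7,17],[27,0],[40,10],[42,5],[43,10],[44,5],[48,4],[50,0]]
[[7,17],[27,0],[29,5],[31,0],[40,10],[42,5],[43,10],[44,5],[48,4],[50,0]]
[[7,17],[27,0],[29,5],[31,0],[35,15],[42,5],[43,10],[44,5],[48,4],[50,0]]
[[7,17],[27,0],[28,17],[40,15],[42,5],[43,10],[44,5],[48,4],[50,0]]
[[7,17],[44,5],[48,4],[50,0]]
[[7,17],[44,5],[48,4],[50,0]]
[[7,17],[44,5],[48,4],[50,0]]
[[7,17],[44,5],[48,4],[50,0]]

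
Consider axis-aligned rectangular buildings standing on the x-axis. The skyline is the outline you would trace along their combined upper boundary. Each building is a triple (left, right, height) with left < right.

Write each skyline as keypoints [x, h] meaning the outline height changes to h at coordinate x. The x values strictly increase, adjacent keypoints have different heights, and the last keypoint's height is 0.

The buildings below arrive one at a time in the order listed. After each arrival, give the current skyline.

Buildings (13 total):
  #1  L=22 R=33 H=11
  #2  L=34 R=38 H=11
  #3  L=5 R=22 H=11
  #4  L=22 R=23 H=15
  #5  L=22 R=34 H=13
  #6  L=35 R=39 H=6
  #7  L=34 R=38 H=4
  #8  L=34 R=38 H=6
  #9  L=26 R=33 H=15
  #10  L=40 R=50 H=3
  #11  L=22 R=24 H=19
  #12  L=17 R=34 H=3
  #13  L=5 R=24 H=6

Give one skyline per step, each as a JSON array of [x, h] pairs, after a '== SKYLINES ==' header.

== SKYLINES ==
[[22,11],[33,0]]
[[22,11],[33,0],[34,11],[38,0]]
[[5,11],[33,0],[34,11],[38,0]]
[[5,11],[22,15],[23,11],[33,0],[34,11],[38,0]]
[[5,11],[22,15],[23,13],[34,11],[38,0]]
[[5,11],[22,15],[23,13],[34,11],[38,6],[39,0]]
[[5,11],[22,15],[23,13],[34,11],[38,6],[39,0]]
[[5,11],[22,15],[23,13],[34,11],[38,6],[39,0]]
[[5,11],[22,15],[23,13],[26,15],[33,13],[34,11],[38,6],[39,0]]
[[5,11],[22,15],[23,13],[26,15],[33,13],[34,11],[38,6],[39,0],[40,3],[50,0]]
[[5,11],[22,19],[24,13],[26,15],[33,13],[34,11],[38,6],[39,0],[40,3],[50,0]]
[[5,11],[22,19],[24,13],[26,15],[33,13],[34,11],[38,6],[39,0],[40,3],[50,0]]
[[5,11],[22,19],[24,13],[26,15],[33,13],[34,11],[38,6],[39,0],[40,3],[50,0]]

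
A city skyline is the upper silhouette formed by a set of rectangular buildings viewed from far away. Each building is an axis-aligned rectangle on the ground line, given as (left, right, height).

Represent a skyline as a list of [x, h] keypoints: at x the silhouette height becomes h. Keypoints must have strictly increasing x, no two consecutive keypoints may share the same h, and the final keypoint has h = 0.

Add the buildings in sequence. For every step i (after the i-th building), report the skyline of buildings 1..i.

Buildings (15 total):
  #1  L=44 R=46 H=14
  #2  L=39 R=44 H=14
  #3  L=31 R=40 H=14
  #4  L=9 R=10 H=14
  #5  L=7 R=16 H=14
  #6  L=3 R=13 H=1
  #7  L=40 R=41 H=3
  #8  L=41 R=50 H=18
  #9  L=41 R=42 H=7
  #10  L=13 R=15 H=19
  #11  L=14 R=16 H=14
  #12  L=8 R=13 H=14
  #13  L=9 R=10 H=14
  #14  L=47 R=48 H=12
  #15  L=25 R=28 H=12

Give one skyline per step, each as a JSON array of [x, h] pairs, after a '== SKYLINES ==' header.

== SKYLINES ==
[[44,14],[46,0]]
[[39,14],[46,0]]
[[31,14],[46,0]]
[[9,14],[10,0],[31,14],[46,0]]
[[7,14],[16,0],[31,14],[46,0]]
[[3,1],[7,14],[16,0],[31,14],[46,0]]
[[3,1],[7,14],[16,0],[31,14],[46,0]]
[[3,1],[7,14],[16,0],[31,14],[41,18],[50,0]]
[[3,1],[7,14],[16,0],[31,14],[41,18],[50,0]]
[[3,1],[7,14],[13,19],[15,14],[16,0],[31,14],[41,18],[50,0]]
[[3,1],[7,14],[13,19],[15,14],[16,0],[31,14],[41,18],[50,0]]
[[3,1],[7,14],[13,19],[15,14],[16,0],[31,14],[41,18],[50,0]]
[[3,1],[7,14],[13,19],[15,14],[16,0],[31,14],[41,18],[50,0]]
[[3,1],[7,14],[13,19],[15,14],[16,0],[31,14],[41,18],[50,0]]
[[3,1],[7,14],[13,19],[15,14],[16,0],[25,12],[28,0],[31,14],[41,18],[50,0]]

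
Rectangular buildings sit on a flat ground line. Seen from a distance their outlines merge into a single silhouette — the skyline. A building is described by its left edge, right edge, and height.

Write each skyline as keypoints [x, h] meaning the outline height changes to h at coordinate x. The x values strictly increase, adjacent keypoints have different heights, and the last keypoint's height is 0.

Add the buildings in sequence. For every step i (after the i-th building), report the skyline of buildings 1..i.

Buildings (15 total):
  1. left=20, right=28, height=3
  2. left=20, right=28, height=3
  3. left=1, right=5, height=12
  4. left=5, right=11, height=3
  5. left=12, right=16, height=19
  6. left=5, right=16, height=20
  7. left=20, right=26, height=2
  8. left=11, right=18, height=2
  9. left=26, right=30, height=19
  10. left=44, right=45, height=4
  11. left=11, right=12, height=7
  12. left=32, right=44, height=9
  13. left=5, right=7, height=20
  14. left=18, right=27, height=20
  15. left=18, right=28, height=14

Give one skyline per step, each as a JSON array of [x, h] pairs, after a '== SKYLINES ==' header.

== SKYLINES ==
[[20,3],[28,0]]
[[20,3],[28,0]]
[[1,12],[5,0],[20,3],[28,0]]
[[1,12],[5,3],[11,0],[20,3],[28,0]]
[[1,12],[5,3],[11,0],[12,19],[16,0],[20,3],[28,0]]
[[1,12],[5,20],[16,0],[20,3],[28,0]]
[[1,12],[5,20],[16,0],[20,3],[28,0]]
[[1,12],[5,20],[16,2],[18,0],[20,3],[28,0]]
[[1,12],[5,20],[16,2],[18,0],[20,3],[26,19],[30,0]]
[[1,12],[5,20],[16,2],[18,0],[20,3],[26,19],[30,0],[44,4],[45,0]]
[[1,12],[5,20],[16,2],[18,0],[20,3],[26,19],[30,0],[44,4],[45,0]]
[[1,12],[5,20],[16,2],[18,0],[20,3],[26,19],[30,0],[32,9],[44,4],[45,0]]
[[1,12],[5,20],[16,2],[18,0],[20,3],[26,19],[30,0],[32,9],[44,4],[45,0]]
[[1,12],[5,20],[16,2],[18,20],[27,19],[30,0],[32,9],[44,4],[45,0]]
[[1,12],[5,20],[16,2],[18,20],[27,19],[30,0],[32,9],[44,4],[45,0]]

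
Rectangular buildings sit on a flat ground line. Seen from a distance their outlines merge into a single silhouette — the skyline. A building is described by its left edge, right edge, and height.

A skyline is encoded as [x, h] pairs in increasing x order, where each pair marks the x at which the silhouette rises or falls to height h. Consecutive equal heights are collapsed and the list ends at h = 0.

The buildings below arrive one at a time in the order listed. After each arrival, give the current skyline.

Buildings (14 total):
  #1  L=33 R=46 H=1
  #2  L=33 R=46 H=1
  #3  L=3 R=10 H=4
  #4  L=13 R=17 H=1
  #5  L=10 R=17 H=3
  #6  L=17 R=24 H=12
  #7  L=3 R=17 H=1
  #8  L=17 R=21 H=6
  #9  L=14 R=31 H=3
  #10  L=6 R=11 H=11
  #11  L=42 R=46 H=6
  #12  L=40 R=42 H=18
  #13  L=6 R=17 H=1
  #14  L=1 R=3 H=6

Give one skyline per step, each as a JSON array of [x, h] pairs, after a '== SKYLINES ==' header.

== SKYLINES ==
[[33,1],[46,0]]
[[33,1],[46,0]]
[[3,4],[10,0],[33,1],[46,0]]
[[3,4],[10,0],[13,1],[17,0],[33,1],[46,0]]
[[3,4],[10,3],[17,0],[33,1],[46,0]]
[[3,4],[10,3],[17,12],[24,0],[33,1],[46,0]]
[[3,4],[10,3],[17,12],[24,0],[33,1],[46,0]]
[[3,4],[10,3],[17,12],[24,0],[33,1],[46,0]]
[[3,4],[10,3],[17,12],[24,3],[31,0],[33,1],[46,0]]
[[3,4],[6,11],[11,3],[17,12],[24,3],[31,0],[33,1],[46,0]]
[[3,4],[6,11],[11,3],[17,12],[24,3],[31,0],[33,1],[42,6],[46,0]]
[[3,4],[6,11],[11,3],[17,12],[24,3],[31,0],[33,1],[40,18],[42,6],[46,0]]
[[3,4],[6,11],[11,3],[17,12],[24,3],[31,0],[33,1],[40,18],[42,6],[46,0]]
[[1,6],[3,4],[6,11],[11,3],[17,12],[24,3],[31,0],[33,1],[40,18],[42,6],[46,0]]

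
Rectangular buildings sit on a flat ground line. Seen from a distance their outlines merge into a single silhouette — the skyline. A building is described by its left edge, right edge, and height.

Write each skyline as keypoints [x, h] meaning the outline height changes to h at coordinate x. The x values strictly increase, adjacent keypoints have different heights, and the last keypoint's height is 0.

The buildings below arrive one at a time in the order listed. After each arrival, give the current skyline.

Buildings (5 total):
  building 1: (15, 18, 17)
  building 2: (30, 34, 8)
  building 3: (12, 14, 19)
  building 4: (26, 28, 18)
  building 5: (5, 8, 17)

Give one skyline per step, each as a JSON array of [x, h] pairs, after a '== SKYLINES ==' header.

== SKYLINES ==
[[15,17],[18,0]]
[[15,17],[18,0],[30,8],[34,0]]
[[12,19],[14,0],[15,17],[18,0],[30,8],[34,0]]
[[12,19],[14,0],[15,17],[18,0],[26,18],[28,0],[30,8],[34,0]]
[[5,17],[8,0],[12,19],[14,0],[15,17],[18,0],[26,18],[28,0],[30,8],[34,0]]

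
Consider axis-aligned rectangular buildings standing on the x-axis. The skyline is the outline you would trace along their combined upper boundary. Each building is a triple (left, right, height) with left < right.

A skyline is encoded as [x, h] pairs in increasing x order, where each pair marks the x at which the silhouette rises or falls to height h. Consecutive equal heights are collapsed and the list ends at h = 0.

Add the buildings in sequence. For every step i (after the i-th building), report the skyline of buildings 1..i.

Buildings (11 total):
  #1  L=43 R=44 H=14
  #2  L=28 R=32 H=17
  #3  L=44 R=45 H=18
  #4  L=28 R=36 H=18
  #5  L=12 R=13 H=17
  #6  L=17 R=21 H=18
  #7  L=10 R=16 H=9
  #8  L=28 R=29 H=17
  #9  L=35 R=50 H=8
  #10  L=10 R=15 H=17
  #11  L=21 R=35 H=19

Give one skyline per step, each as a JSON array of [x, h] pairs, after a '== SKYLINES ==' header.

== SKYLINES ==
[[43,14],[44,0]]
[[28,17],[32,0],[43,14],[44,0]]
[[28,17],[32,0],[43,14],[44,18],[45,0]]
[[28,18],[36,0],[43,14],[44,18],[45,0]]
[[12,17],[13,0],[28,18],[36,0],[43,14],[44,18],[45,0]]
[[12,17],[13,0],[17,18],[21,0],[28,18],[36,0],[43,14],[44,18],[45,0]]
[[10,9],[12,17],[13,9],[16,0],[17,18],[21,0],[28,18],[36,0],[43,14],[44,18],[45,0]]
[[10,9],[12,17],[13,9],[16,0],[17,18],[21,0],[28,18],[36,0],[43,14],[44,18],[45,0]]
[[10,9],[12,17],[13,9],[16,0],[17,18],[21,0],[28,18],[36,8],[43,14],[44,18],[45,8],[50,0]]
[[10,17],[15,9],[16,0],[17,18],[21,0],[28,18],[36,8],[43,14],[44,18],[45,8],[50,0]]
[[10,17],[15,9],[16,0],[17,18],[21,19],[35,18],[36,8],[43,14],[44,18],[45,8],[50,0]]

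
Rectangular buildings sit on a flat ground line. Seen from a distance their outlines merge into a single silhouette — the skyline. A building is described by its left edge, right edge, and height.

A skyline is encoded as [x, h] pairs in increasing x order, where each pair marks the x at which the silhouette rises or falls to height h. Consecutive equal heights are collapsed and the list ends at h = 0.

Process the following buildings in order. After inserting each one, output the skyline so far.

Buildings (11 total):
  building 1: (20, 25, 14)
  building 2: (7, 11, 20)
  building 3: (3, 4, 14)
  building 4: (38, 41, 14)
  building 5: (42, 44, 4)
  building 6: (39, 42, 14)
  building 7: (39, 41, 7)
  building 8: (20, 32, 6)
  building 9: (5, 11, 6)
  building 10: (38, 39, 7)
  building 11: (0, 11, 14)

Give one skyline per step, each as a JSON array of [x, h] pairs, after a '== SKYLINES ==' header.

== SKYLINES ==
[[20,14],[25,0]]
[[7,20],[11,0],[20,14],[25,0]]
[[3,14],[4,0],[7,20],[11,0],[20,14],[25,0]]
[[3,14],[4,0],[7,20],[11,0],[20,14],[25,0],[38,14],[41,0]]
[[3,14],[4,0],[7,20],[11,0],[20,14],[25,0],[38,14],[41,0],[42,4],[44,0]]
[[3,14],[4,0],[7,20],[11,0],[20,14],[25,0],[38,14],[42,4],[44,0]]
[[3,14],[4,0],[7,20],[11,0],[20,14],[25,0],[38,14],[42,4],[44,0]]
[[3,14],[4,0],[7,20],[11,0],[20,14],[25,6],[32,0],[38,14],[42,4],[44,0]]
[[3,14],[4,0],[5,6],[7,20],[11,0],[20,14],[25,6],[32,0],[38,14],[42,4],[44,0]]
[[3,14],[4,0],[5,6],[7,20],[11,0],[20,14],[25,6],[32,0],[38,14],[42,4],[44,0]]
[[0,14],[7,20],[11,0],[20,14],[25,6],[32,0],[38,14],[42,4],[44,0]]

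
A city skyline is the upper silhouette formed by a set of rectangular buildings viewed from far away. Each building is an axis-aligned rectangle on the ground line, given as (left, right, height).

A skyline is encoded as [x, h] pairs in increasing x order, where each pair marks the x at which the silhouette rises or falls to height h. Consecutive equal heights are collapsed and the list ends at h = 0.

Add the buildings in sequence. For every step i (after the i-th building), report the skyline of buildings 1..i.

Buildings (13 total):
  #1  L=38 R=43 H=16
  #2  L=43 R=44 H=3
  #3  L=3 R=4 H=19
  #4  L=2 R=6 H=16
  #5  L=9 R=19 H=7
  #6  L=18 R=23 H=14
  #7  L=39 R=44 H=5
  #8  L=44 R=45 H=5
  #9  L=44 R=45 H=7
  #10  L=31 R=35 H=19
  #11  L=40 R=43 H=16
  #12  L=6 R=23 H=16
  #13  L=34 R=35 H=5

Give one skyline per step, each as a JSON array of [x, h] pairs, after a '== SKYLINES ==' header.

== SKYLINES ==
[[38,16],[43,0]]
[[38,16],[43,3],[44,0]]
[[3,19],[4,0],[38,16],[43,3],[44,0]]
[[2,16],[3,19],[4,16],[6,0],[38,16],[43,3],[44,0]]
[[2,16],[3,19],[4,16],[6,0],[9,7],[19,0],[38,16],[43,3],[44,0]]
[[2,16],[3,19],[4,16],[6,0],[9,7],[18,14],[23,0],[38,16],[43,3],[44,0]]
[[2,16],[3,19],[4,16],[6,0],[9,7],[18,14],[23,0],[38,16],[43,5],[44,0]]
[[2,16],[3,19],[4,16],[6,0],[9,7],[18,14],[23,0],[38,16],[43,5],[45,0]]
[[2,16],[3,19],[4,16],[6,0],[9,7],[18,14],[23,0],[38,16],[43,5],[44,7],[45,0]]
[[2,16],[3,19],[4,16],[6,0],[9,7],[18,14],[23,0],[31,19],[35,0],[38,16],[43,5],[44,7],[45,0]]
[[2,16],[3,19],[4,16],[6,0],[9,7],[18,14],[23,0],[31,19],[35,0],[38,16],[43,5],[44,7],[45,0]]
[[2,16],[3,19],[4,16],[23,0],[31,19],[35,0],[38,16],[43,5],[44,7],[45,0]]
[[2,16],[3,19],[4,16],[23,0],[31,19],[35,0],[38,16],[43,5],[44,7],[45,0]]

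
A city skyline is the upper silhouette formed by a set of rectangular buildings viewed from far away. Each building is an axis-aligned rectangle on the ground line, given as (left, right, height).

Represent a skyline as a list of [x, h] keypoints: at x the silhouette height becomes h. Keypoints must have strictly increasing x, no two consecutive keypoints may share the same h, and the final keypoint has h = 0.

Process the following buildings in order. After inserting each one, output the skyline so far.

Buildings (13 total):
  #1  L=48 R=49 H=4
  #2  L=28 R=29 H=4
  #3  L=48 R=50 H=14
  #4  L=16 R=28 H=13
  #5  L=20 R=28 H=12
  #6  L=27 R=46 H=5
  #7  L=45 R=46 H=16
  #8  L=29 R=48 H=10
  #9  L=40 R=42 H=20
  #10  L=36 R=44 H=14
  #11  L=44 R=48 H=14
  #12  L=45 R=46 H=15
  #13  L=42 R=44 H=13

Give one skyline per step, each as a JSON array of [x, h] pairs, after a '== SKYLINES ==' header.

== SKYLINES ==
[[48,4],[49,0]]
[[28,4],[29,0],[48,4],[49,0]]
[[28,4],[29,0],[48,14],[50,0]]
[[16,13],[28,4],[29,0],[48,14],[50,0]]
[[16,13],[28,4],[29,0],[48,14],[50,0]]
[[16,13],[28,5],[46,0],[48,14],[50,0]]
[[16,13],[28,5],[45,16],[46,0],[48,14],[50,0]]
[[16,13],[28,5],[29,10],[45,16],[46,10],[48,14],[50,0]]
[[16,13],[28,5],[29,10],[40,20],[42,10],[45,16],[46,10],[48,14],[50,0]]
[[16,13],[28,5],[29,10],[36,14],[40,20],[42,14],[44,10],[45,16],[46,10],[48,14],[50,0]]
[[16,13],[28,5],[29,10],[36,14],[40,20],[42,14],[45,16],[46,14],[50,0]]
[[16,13],[28,5],[29,10],[36,14],[40,20],[42,14],[45,16],[46,14],[50,0]]
[[16,13],[28,5],[29,10],[36,14],[40,20],[42,14],[45,16],[46,14],[50,0]]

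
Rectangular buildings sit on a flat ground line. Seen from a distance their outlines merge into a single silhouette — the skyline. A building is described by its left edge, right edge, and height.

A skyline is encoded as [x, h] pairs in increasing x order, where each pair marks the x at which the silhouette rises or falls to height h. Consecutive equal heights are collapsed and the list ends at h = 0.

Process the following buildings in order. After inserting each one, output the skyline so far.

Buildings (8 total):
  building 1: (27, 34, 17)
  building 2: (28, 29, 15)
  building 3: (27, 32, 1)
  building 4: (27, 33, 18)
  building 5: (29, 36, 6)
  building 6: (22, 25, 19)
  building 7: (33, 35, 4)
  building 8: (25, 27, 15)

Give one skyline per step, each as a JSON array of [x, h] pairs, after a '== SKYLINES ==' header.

== SKYLINES ==
[[27,17],[34,0]]
[[27,17],[34,0]]
[[27,17],[34,0]]
[[27,18],[33,17],[34,0]]
[[27,18],[33,17],[34,6],[36,0]]
[[22,19],[25,0],[27,18],[33,17],[34,6],[36,0]]
[[22,19],[25,0],[27,18],[33,17],[34,6],[36,0]]
[[22,19],[25,15],[27,18],[33,17],[34,6],[36,0]]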